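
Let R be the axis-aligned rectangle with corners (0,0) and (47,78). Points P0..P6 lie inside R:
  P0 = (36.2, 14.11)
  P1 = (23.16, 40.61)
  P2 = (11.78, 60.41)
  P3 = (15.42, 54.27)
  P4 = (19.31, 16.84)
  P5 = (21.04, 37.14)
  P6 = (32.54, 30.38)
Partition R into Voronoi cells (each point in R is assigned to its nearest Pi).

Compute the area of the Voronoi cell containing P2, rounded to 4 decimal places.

1. box [0,47]×[0,78]: [(0, 0) (47, 0) (47, 78) (0, 78)]
2. ⊥bis P2·P0 via (23.99,37.26): [(0, 24.607) (47, 49.3962) (47, 78) (0, 78)]  |A|=1926.9267
3. ⊥bis P2·P1 via (17.47,50.51): [(0, 40.4692) (47, 67.4823) (47, 78) (0, 78)]  |A|=1129.1408
4. ⊥bis P2·P3 via (13.6,57.34): [(0, 49.2775) (47, 77.1407) (47, 78) (0, 78)]  |A|=695.1744
5. ⊥bis P2·P4 via (15.545,38.625): [(0, 49.2775) (47, 77.1407) (47, 78) (0, 78)]  |A|=695.1744
6. ⊥bis P2·P5 via (16.41,48.775): [(0, 49.2775) (47, 77.1407) (47, 78) (0, 78)]  |A|=695.1744
7. ⊥bis P2·P6 via (22.16,45.395): [(0, 49.2775) (47, 77.1407) (47, 78) (0, 78)]  |A|=695.1744
8. canonical 4-gon: [(0, 49.2775) (47, 77.1407) (47, 78) (0, 78)]
9. shoelace: 695.1744

Area of P2's cell: 695.1744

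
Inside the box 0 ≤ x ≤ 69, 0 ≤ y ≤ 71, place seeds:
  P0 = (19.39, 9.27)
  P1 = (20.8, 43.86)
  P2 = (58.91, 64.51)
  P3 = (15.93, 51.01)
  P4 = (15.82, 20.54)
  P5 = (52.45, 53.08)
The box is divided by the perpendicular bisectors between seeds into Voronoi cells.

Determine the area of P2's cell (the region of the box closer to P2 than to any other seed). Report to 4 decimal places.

1. box [0,69]×[0,71]: [(0, 0) (69, 0) (69, 71) (0, 71)]
2. ⊥bis P2·P0 via (39.15,36.89): [(0, 64.8988) (69, 15.5346) (69, 71) (0, 71)]  |A|=2124.0463
3. ⊥bis P2·P1 via (39.855,54.185): [(55.6053, 25.1175) (69, 15.5346) (69, 71) (30.7437, 71)]  |A|=1249.1175
4. ⊥bis P2·P3 via (37.42,57.76): [(36.7334, 59.946) (55.6053, 25.1175) (69, 15.5346) (69, 71) (33.2613, 71)]  |A|=1235.2029
5. ⊥bis P2·P4 via (37.365,42.525): [(36.7334, 59.946) (55.6053, 25.1175) (69, 15.5346) (69, 71) (33.2613, 71)]  |A|=1235.2029
6. ⊥bis P2·P5 via (55.68,58.795): [(69, 51.2668) (69, 71) (34.0851, 71)]  |A|=344.4913
7. canonical 3-gon: [(69, 51.2668) (69, 71) (34.0851, 71)]
8. shoelace: 344.4913

Area of P2's cell: 344.4913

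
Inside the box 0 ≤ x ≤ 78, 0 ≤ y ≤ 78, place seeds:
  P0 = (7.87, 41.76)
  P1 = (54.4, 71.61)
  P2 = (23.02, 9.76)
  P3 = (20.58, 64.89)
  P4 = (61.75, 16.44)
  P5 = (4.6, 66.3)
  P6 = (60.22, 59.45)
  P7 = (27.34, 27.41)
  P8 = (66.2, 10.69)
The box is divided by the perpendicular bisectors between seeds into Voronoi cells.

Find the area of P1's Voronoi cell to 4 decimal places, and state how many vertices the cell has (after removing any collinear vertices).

1. box [0,78]×[0,78]: [(0, 0) (78, 0) (78, 78) (0, 78)]
2. ⊥bis P1·P0 via (31.135,56.685): [(67.4997, 0) (78, 0) (78, 78) (17.461, 78)]  |A|=2770.5359
3. ⊥bis P1·P2 via (38.71,40.685): [(42.6971, 38.6621) (78, 20.751) (78, 78) (17.461, 78)]  |A|=2201.2678
4. ⊥bis P1·P3 via (37.49,68.25): [(43.4444, 38.283) (78, 20.751) (78, 78) (35.5527, 78)]  |A|=1832.0777
5. ⊥bis P1·P4 via (58.075,44.025): [(42.7102, 41.978) (78, 46.6795) (78, 78) (35.5527, 78)]  |A|=1317.1648
6. ⊥bis P1·P5 via (29.5,68.955): [(42.7102, 41.978) (78, 46.6795) (78, 78) (35.5527, 78)]  |A|=1317.1648
7. ⊥bis P1·P6 via (57.31,65.53): [(39.7047, 57.1038) (78, 75.4326) (78, 78) (35.5527, 78)]  |A|=492.6532
8. ⊥bis P1·P7 via (40.87,49.51): [(39.7047, 57.1038) (78, 75.4326) (78, 78) (35.5527, 78)]  |A|=492.6532
9. ⊥bis P1·P8 via (60.3,41.15): [(39.7047, 57.1038) (78, 75.4326) (78, 78) (35.5527, 78)]  |A|=492.6532
10. canonical 4-gon: [(39.7047, 57.1038) (78, 75.4326) (78, 78) (35.5527, 78)]
11. shoelace: 492.6532

Area of P1's cell: 492.6532 (4 vertices)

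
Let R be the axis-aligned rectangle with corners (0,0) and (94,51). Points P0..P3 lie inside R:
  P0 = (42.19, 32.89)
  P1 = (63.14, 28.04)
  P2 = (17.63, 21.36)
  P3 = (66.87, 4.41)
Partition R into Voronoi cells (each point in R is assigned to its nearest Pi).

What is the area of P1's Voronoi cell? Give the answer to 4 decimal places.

1. box [0,94]×[0,51]: [(0, 0) (94, 0) (94, 51) (0, 51)]
2. ⊥bis P1·P0 via (52.665,30.465): [(45.6122, 0) (94, 0) (94, 51) (57.4189, 51)]  |A|=2166.7052
3. ⊥bis P1·P2 via (40.385,24.7): [(45.6122, 0) (94, 0) (94, 51) (57.4189, 51)]  |A|=2166.7052
4. ⊥bis P1·P3 via (65.005,16.225): [(48.7753, 13.6631) (94, 20.8019) (94, 51) (57.4189, 51)]  |A|=1365.7618
5. canonical 4-gon: [(48.7753, 13.6631) (94, 20.8019) (94, 51) (57.4189, 51)]
6. shoelace: 1365.7618

Area of P1's cell: 1365.7618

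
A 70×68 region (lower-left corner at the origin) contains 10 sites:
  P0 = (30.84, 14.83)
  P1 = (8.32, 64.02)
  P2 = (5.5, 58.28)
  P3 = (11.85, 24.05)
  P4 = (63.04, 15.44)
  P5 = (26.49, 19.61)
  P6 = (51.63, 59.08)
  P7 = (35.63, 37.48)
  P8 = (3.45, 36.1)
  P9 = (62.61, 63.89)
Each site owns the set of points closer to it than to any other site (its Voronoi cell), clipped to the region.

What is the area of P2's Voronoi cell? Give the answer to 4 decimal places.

1. box [0,70]×[0,68]: [(0, 0) (70, 0) (70, 68) (0, 68)]
2. ⊥bis P2·P0 via (18.17,36.555): [(0, 25.9583) (70, 66.7822) (70, 68) (0, 68)]  |A|=1514.0832
3. ⊥bis P2·P1 via (6.91,61.15): [(0, 64.5448) (0, 25.9583) (35.9115, 46.9019)]  |A|=692.8511
4. ⊥bis P2·P3 via (8.675,41.165): [(0, 64.5448) (0, 39.5557) (34.1911, 45.8985) (35.9115, 46.9019)]  |A|=460.3956
5. ⊥bis P2·P4 via (34.27,36.86): [(0, 64.5448) (0, 39.5557) (34.1911, 45.8985) (35.9115, 46.9019)]  |A|=460.3956
6. ⊥bis P2·P5 via (15.995,38.945): [(33.1518, 48.2577) (0, 64.5448) (0, 39.5557) (26.0091, 44.3807)]  |A|=447.4046
7. ⊥bis P2·P6 via (28.565,58.68): [(28.7868, 45.8884) (28.7079, 50.4409) (0, 64.5448) (0, 39.5557) (26.0091, 44.3807)]  |A|=437.3752
8. ⊥bis P2·P7 via (20.565,47.88): [(23.9475, 52.7797) (0, 64.5448) (0, 39.5557) (16.9948, 42.7084)]  |A|=373.8328
9. ⊥bis P2·P8 via (4.475,47.19): [(19.1522, 45.8335) (23.9475, 52.7797) (0, 64.5448) (0, 47.6036)]  |A|=273.6113
10. ⊥bis P2·P9 via (34.055,61.085): [(19.1522, 45.8335) (23.9475, 52.7797) (0, 64.5448) (0, 47.6036)]  |A|=273.6113
11. canonical 4-gon: [(19.1522, 45.8335) (23.9475, 52.7797) (0, 64.5448) (0, 47.6036)]
12. shoelace: 273.6113

Area of P2's cell: 273.6113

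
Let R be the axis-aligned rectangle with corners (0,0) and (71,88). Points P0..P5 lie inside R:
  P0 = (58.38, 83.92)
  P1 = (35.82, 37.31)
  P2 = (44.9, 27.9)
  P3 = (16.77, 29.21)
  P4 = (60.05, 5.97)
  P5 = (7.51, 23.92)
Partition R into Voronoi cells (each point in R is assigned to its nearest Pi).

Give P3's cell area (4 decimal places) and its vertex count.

Area of P3's cell: 1111.6368 (7 vertices)

1. box [0,71]×[0,88]: [(0, 0) (71, 0) (71, 88) (0, 88)]
2. ⊥bis P3·P0 via (37.575,56.565): [(0, 85.1429) (0, 0) (71, 0) (71, 31.1434)]  |A|=4128.1639
3. ⊥bis P3·P1 via (26.295,33.26): [(6.2585, 80.383) (0, 85.1429) (0, 0) (40.437, 0)]  |A|=1891.6567
4. ⊥bis P3·P2 via (30.835,28.555): [(30.5843, 23.1721) (6.2585, 80.383) (0, 85.1429) (0, 0) (29.5052, 0)]  |A|=1764.9996
5. ⊥bis P3·P4 via (38.41,17.59): [(29.5565, 1.1021) (30.5843, 23.1721) (6.2585, 80.383) (0, 85.1429) (0, 0) (28.9647, 0)]  |A|=1764.7018
6. ⊥bis P3·P5 via (12.14,26.565): [(29.5565, 1.1021) (30.5843, 23.1721) (6.2585, 80.383) (0, 85.1429) (0, 47.8157) (27.3159, 0) (28.9647, 0)]  |A|=1111.6368
7. canonical 7-gon: [(29.5565, 1.1021) (30.5843, 23.1721) (6.2585, 80.383) (0, 85.1429) (0, 47.8157) (27.3159, 0) (28.9647, 0)]
8. shoelace: 1111.6368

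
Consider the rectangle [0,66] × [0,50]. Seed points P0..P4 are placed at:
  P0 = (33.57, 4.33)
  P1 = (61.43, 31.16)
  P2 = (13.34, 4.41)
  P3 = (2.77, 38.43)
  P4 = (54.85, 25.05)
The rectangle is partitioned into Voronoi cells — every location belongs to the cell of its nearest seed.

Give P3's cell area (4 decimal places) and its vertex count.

1. box [0,66]×[0,50]: [(0, 0) (66, 0) (66, 50) (0, 50)]
2. ⊥bis P3·P0 via (18.17,21.38): [(0, 4.9684) (49.8564, 50) (0, 50)]  |A|=1122.5577
3. ⊥bis P3·P1 via (32.1,34.795): [(0, 4.9684) (31.9837, 33.8569) (33.9844, 50) (0, 50)]  |A|=994.4462
4. ⊥bis P3·P2 via (8.055,21.42): [(0, 18.9173) (23.5415, 26.2316) (31.9837, 33.8569) (33.9844, 50) (0, 50)]  |A|=830.2572
5. ⊥bis P3·P4 via (28.81,31.74): [(0, 18.9173) (23.5415, 26.2316) (28.5592, 30.7638) (33.5012, 50) (0, 50)]  |A|=801.0626
6. canonical 5-gon: [(0, 18.9173) (23.5415, 26.2316) (28.5592, 30.7638) (33.5012, 50) (0, 50)]
7. shoelace: 801.0626

Area of P3's cell: 801.0626 (5 vertices)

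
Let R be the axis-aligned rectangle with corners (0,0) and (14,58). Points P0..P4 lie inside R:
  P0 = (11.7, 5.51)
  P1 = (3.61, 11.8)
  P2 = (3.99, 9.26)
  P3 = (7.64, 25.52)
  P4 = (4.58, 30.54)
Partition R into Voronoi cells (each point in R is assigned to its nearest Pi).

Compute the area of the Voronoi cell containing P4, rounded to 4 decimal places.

Area of P4's cell: 411.9849

1. box [0,14]×[0,58]: [(0, 0) (14, 0) (14, 58) (0, 58)]
2. ⊥bis P4·P0 via (8.14,18.025): [(0, 15.7095) (14, 19.6919) (14, 58) (0, 58)]  |A|=564.19
3. ⊥bis P4·P1 via (4.095,21.17): [(0, 21.382) (14, 20.6573) (14, 58) (0, 58)]  |A|=517.7251
4. ⊥bis P4·P2 via (4.285,19.9): [(0, 21.382) (14, 20.6573) (14, 58) (0, 58)]  |A|=517.7251
5. ⊥bis P4·P3 via (6.11,28.03): [(0, 24.3056) (14, 32.8394) (14, 58) (0, 58)]  |A|=411.9849
6. canonical 4-gon: [(0, 24.3056) (14, 32.8394) (14, 58) (0, 58)]
7. shoelace: 411.9849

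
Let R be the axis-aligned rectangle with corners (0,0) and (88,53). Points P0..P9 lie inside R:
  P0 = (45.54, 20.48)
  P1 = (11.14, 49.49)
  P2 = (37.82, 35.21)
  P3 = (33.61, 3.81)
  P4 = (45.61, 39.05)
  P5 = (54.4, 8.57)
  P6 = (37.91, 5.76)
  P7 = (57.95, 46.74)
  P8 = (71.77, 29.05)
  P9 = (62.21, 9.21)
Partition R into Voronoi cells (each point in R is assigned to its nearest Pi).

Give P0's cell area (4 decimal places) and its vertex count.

Area of P0's cell: 343.0978 (7 vertices)

1. box [0,88]×[0,53]: [(0, 0) (88, 0) (88, 53) (0, 53)]
2. ⊥bis P0·P1 via (28.34,34.985): [(0, 1.3795) (0, 0) (88, 0) (88, 53) (43.5323, 53)]  |A|=3540.4201
3. ⊥bis P0·P2 via (41.68,27.845): [(6.9836, 9.6606) (0, 1.3795) (0, 0) (88, 0) (88, 52.1213)]  |A|=2541.2248
4. ⊥bis P0·P3 via (39.575,12.145): [(27.8011, 20.5711) (56.5454, 0) (88, 0) (88, 52.1213)]  |A|=1892.3504
5. ⊥bis P0·P4 via (45.575,29.765): [(45.3451, 29.7659) (27.8011, 20.5711) (56.5454, 0) (88, 0) (88, 29.6051)]  |A|=1412.1357
6. ⊥bis P0·P5 via (49.97,14.525): [(70.3308, 29.6717) (45.3451, 29.7659) (27.8011, 20.5711) (43.2425, 9.5203)]  |A|=420.9512
7. ⊥bis P0·P6 via (41.725,13.12): [(45.4711, 11.1782) (70.3308, 29.6717) (45.3451, 29.7659) (27.8011, 20.5711) (28.9856, 19.7234)]  |A|=397.7637
8. ⊥bis P0·P7 via (51.745,33.61): [(45.4711, 11.1782) (66.3481, 26.7089) (59.9962, 29.7106) (45.3451, 29.7659) (27.8011, 20.5711) (28.9856, 19.7234)]  |A|=382.3762
9. ⊥bis P0·P8 via (58.655,24.765): [(45.4711, 11.1782) (59.6483, 21.7248) (57.0355, 29.7218) (45.3451, 29.7659) (27.8011, 20.5711) (28.9856, 19.7234)]  |A|=344.6678
10. ⊥bis P0·P9 via (53.875,14.845): [(45.4711, 11.1782) (57.3909, 20.0455) (59.2827, 22.8438) (57.0355, 29.7218) (45.3451, 29.7659) (27.8011, 20.5711) (28.9856, 19.7234)]  |A|=343.0978
11. canonical 7-gon: [(45.4711, 11.1782) (57.3909, 20.0455) (59.2827, 22.8438) (57.0355, 29.7218) (45.3451, 29.7659) (27.8011, 20.5711) (28.9856, 19.7234)]
12. shoelace: 343.0978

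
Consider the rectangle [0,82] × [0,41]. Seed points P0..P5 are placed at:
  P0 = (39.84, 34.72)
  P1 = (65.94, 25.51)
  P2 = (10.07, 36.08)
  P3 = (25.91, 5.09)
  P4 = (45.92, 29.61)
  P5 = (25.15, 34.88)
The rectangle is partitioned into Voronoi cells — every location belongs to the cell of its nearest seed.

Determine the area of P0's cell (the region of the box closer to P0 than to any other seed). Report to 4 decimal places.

1. box [0,82]×[0,41]: [(0, 0) (82, 0) (82, 41) (0, 41)]
2. ⊥bis P0·P1 via (52.89,30.115): [(0, 0) (42.2632, 0) (56.731, 41) (0, 41)]  |A|=2029.3819
3. ⊥bis P0·P2 via (24.955,35.4): [(23.3378, 0) (42.2632, 0) (56.731, 41) (25.2108, 41)]  |A|=1034.135
4. ⊥bis P0·P3 via (32.875,19.905): [(24.4285, 23.8759) (46.9519, 13.287) (56.731, 41) (25.2108, 41)]  |A|=633.7462
5. ⊥bis P0·P4 via (42.88,32.165): [(24.4285, 23.8759) (32.6606, 20.0058) (50.3055, 41) (25.2108, 41)]  |A|=335.4186
6. ⊥bis P0·P5 via (32.495,34.8): [(32.3355, 20.1586) (32.6606, 20.0058) (50.3055, 41) (32.5625, 41)]  |A|=189.655
7. canonical 4-gon: [(32.3355, 20.1586) (32.6606, 20.0058) (50.3055, 41) (32.5625, 41)]
8. shoelace: 189.655

Area of P0's cell: 189.6550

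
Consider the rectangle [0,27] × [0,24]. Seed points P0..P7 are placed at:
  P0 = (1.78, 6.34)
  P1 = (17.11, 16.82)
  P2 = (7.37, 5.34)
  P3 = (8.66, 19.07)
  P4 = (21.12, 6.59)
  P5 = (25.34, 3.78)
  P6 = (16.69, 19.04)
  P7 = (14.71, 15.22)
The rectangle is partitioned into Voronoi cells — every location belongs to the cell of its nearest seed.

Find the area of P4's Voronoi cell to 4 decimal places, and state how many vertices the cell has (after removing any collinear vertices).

Area of P4's cell: 112.5284 (6 vertices)

1. box [0,27]×[0,24]: [(0, 0) (27, 0) (27, 24) (0, 24)]
2. ⊥bis P4·P0 via (11.45,6.465): [(11.5336, 0) (27, 0) (27, 24) (11.2233, 24)]  |A|=374.9172
3. ⊥bis P4·P1 via (19.115,11.705): [(11.4212, 8.6892) (11.5336, 0) (27, 0) (27, 14.7958)]  |A|=182.4452
4. ⊥bis P4·P2 via (14.245,5.965): [(13.9087, 9.6642) (14.7873, 0) (27, 0) (27, 14.7958)]  |A|=155.8613
5. ⊥bis P4·P3 via (14.89,12.83): [(13.9087, 9.6642) (14.7873, 0) (27, 0) (27, 14.7958)]  |A|=155.8613
6. ⊥bis P4·P5 via (23.23,5.185): [(13.9087, 9.6642) (14.7873, 0) (19.7774, 0) (27, 10.8467) (27, 14.7958)]  |A|=116.6907
7. ⊥bis P4·P6 via (18.905,12.815): [(13.9087, 9.6642) (14.7873, 0) (19.7774, 0) (27, 10.8467) (27, 14.7958)]  |A|=116.6907
8. ⊥bis P4·P7 via (17.915,10.905): [(18.8547, 11.603) (14.0565, 8.039) (14.7873, 0) (19.7774, 0) (27, 10.8467) (27, 14.7958)]  |A|=112.5284
9. canonical 6-gon: [(18.8547, 11.603) (14.0565, 8.039) (14.7873, 0) (19.7774, 0) (27, 10.8467) (27, 14.7958)]
10. shoelace: 112.5284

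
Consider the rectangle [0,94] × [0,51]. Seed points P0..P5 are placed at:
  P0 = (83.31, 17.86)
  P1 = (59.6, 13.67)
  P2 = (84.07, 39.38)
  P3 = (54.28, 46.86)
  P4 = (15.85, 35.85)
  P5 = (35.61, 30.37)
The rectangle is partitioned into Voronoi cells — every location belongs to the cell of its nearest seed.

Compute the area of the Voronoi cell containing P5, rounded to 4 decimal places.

Area of P5's cell: 985.7160

1. box [0,94]×[0,51]: [(0, 0) (94, 0) (94, 51) (0, 51)]
2. ⊥bis P5·P0 via (59.46,24.115): [(0, 0) (53.1355, 0) (66.511, 51) (0, 51)]  |A|=3050.985
3. ⊥bis P5·P1 via (47.605,22.02): [(0, 0) (32.2764, 0) (65.7447, 48.0781) (66.511, 51) (0, 51)]  |A|=2549.551
4. ⊥bis P5·P2 via (59.84,34.875): [(0, 0) (32.2764, 0) (59.1473, 38.6008) (56.8419, 51) (0, 51)]  |A|=2483.5996
5. ⊥bis P5·P3 via (44.945,38.615): [(0, 0) (32.2764, 0) (52.893, 29.6163) (34.0061, 51) (0, 51)]  |A|=2190.3123
6. ⊥bis P5·P4 via (25.73,33.11): [(16.5477, 0) (32.2764, 0) (52.893, 29.6163) (34.0061, 51) (30.6914, 51)]  |A|=985.716
7. canonical 5-gon: [(16.5477, 0) (32.2764, 0) (52.893, 29.6163) (34.0061, 51) (30.6914, 51)]
8. shoelace: 985.716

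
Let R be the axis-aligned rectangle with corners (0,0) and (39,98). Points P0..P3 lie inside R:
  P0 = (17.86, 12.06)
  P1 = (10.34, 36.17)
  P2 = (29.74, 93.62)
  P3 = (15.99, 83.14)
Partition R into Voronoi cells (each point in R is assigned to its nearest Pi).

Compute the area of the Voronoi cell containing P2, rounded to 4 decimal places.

1. box [0,39]×[0,98]: [(0, 0) (39, 0) (39, 98) (0, 98)]
2. ⊥bis P2·P0 via (23.8,52.84): [(0, 56.3067) (39, 50.626) (39, 98) (0, 98)]  |A|=1736.8129
3. ⊥bis P2·P1 via (20.04,64.895): [(0, 71.6622) (39, 58.4925) (39, 98) (0, 98)]  |A|=1283.9834
4. ⊥bis P2·P3 via (22.865,88.38): [(39, 67.2105) (39, 98) (15.5328, 98)]  |A|=361.2714
5. canonical 3-gon: [(39, 67.2105) (39, 98) (15.5328, 98)]
6. shoelace: 361.2714

Area of P2's cell: 361.2714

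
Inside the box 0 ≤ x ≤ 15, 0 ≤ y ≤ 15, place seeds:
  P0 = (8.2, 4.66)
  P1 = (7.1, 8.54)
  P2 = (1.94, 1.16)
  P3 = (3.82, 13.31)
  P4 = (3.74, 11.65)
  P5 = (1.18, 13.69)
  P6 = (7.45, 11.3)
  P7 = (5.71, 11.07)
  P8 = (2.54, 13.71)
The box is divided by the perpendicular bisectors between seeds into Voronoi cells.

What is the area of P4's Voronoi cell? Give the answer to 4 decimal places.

1. box [0,15]×[0,15]: [(0, 0) (15, 0) (15, 15) (0, 15)]
2. ⊥bis P4·P0 via (5.97,8.155): [(0, 4.3458) (15, 13.9166) (15, 15) (0, 15)]  |A|=88.0317
3. ⊥bis P4·P1 via (5.42,10.095): [(0, 4.3458) (0.2408, 4.4994) (9.96, 15) (0, 15)]  |A|=53.5757
4. ⊥bis P4·P2 via (2.84,6.405): [(0, 6.8923) (2.1191, 6.5287) (9.96, 15) (0, 15)]  |A|=50.7775
5. ⊥bis P4·P3 via (3.78,12.48): [(0, 12.6622) (0, 6.8923) (2.1191, 6.5287) (7.4632, 12.3025)]  |A|=28.62
6. ⊥bis P4·P5 via (2.46,12.67): [(2.363, 12.5483) (0, 9.5829) (0, 6.8923) (2.1191, 6.5287) (7.4632, 12.3025)]  |A|=24.9819
7. ⊥bis P4·P6 via (5.595,11.475): [(5.6812, 12.3884) (2.363, 12.5483) (0, 9.5829) (0, 6.8923) (2.1191, 6.5287) (5.4699, 10.1489)]  |A|=22.9773
8. ⊥bis P4·P7 via (4.725,11.36): [(5.0369, 12.4194) (2.363, 12.5483) (0, 9.5829) (0, 6.8923) (2.1191, 6.5287) (3.8547, 8.4038)]  |A|=20.0412
9. ⊥bis P4·P8 via (3.14,12.68): [(5.0369, 12.4194) (2.8718, 12.5238) (1.8857, 11.9494) (0, 9.5829) (0, 6.8923) (2.1191, 6.5287) (3.8547, 8.4038)]  |A|=19.8829
10. canonical 7-gon: [(5.0369, 12.4194) (2.8718, 12.5238) (1.8857, 11.9494) (0, 9.5829) (0, 6.8923) (2.1191, 6.5287) (3.8547, 8.4038)]
11. shoelace: 19.8829

Area of P4's cell: 19.8829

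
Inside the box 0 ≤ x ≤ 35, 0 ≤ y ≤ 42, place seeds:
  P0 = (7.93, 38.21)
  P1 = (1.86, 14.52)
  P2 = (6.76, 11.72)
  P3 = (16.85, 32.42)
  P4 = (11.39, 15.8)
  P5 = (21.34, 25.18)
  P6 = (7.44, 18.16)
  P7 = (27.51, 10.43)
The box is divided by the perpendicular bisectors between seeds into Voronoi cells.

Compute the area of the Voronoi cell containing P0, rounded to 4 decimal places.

1. box [0,35]×[0,42]: [(0, 0) (35, 0) (35, 42) (0, 42)]
2. ⊥bis P0·P1 via (4.895,26.365): [(0, 27.6192) (35, 18.6513) (35, 42) (0, 42)]  |A|=660.2656
3. ⊥bis P0·P2 via (7.345,24.965): [(0, 27.6192) (10.9867, 24.8042) (35, 23.7435) (35, 42) (0, 42)]  |A|=599.1248
4. ⊥bis P0·P3 via (12.39,35.315): [(0, 27.6192) (6.3402, 25.9947) (16.7293, 42) (0, 42)]  |A|=179.4666
5. ⊥bis P0·P4 via (9.66,27.005): [(0, 27.6192) (5.128, 26.3053) (6.6992, 26.5479) (16.7293, 42) (0, 42)]  |A|=179.0756
6. ⊥bis P0·P5 via (14.635,31.695): [(0, 27.6192) (5.128, 26.3053) (6.6992, 26.5479) (16.7293, 42) (0, 42)]  |A|=179.0756
7. ⊥bis P0·P6 via (7.685,28.185): [(0, 28.3728) (7.7607, 28.1832) (16.7293, 42) (0, 42)]  |A|=168.451
8. ⊥bis P0·P7 via (17.72,24.32): [(0, 28.3728) (7.7607, 28.1832) (16.7293, 42) (0, 42)]  |A|=168.451
9. canonical 4-gon: [(0, 28.3728) (7.7607, 28.1832) (16.7293, 42) (0, 42)]
10. shoelace: 168.451

Area of P0's cell: 168.4510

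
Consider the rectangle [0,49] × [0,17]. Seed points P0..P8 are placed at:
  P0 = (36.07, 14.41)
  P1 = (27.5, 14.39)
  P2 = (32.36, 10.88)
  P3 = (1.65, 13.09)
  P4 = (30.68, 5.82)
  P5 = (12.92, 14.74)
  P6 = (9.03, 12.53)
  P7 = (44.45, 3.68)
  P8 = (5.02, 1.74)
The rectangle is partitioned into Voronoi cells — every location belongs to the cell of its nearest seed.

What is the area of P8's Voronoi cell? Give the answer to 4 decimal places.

1. box [0,49]×[0,17]: [(0, 0) (49, 0) (49, 17) (0, 17)]
2. ⊥bis P8·P0 via (20.545,8.075): [(0, 0) (23.84, 0) (16.9031, 17) (0, 17)]  |A|=346.3168
3. ⊥bis P8·P1 via (16.26,8.065): [(0, 0) (20.7984, 0) (11.2321, 17) (0, 17)]  |A|=272.2587
4. ⊥bis P8·P2 via (18.69,6.31): [(0, 0) (20.7984, 0) (11.2321, 17) (0, 17)]  |A|=272.2587
5. ⊥bis P8·P3 via (3.335,7.415): [(0, 6.4248) (0, 0) (20.7984, 0) (14.723, 10.7963)]  |A|=159.5688
6. ⊥bis P8·P4 via (17.85,3.78): [(0, 6.4248) (0, 0) (18.451, 0) (17.5266, 5.8142) (14.723, 10.7963)]  |A|=152.7448
7. ⊥bis P8·P5 via (8.97,8.24): [(8.0324, 8.8097) (0, 6.4248) (0, 0) (18.451, 0) (18.0148, 2.7435)]  |A|=119.4482
8. ⊥bis P8·P6 via (7.025,7.135): [(16.7134, 3.5344) (4.9674, 7.8997) (0, 6.4248) (0, 0) (18.451, 0) (18.0148, 2.7435)]  |A|=107.4135
9. ⊥bis P8·P7 via (24.735,2.71): [(16.7134, 3.5344) (4.9674, 7.8997) (0, 6.4248) (0, 0) (18.451, 0) (18.0148, 2.7435)]  |A|=107.4135
10. canonical 6-gon: [(16.7134, 3.5344) (4.9674, 7.8997) (0, 6.4248) (0, 0) (18.451, 0) (18.0148, 2.7435)]
11. shoelace: 107.4135

Area of P8's cell: 107.4135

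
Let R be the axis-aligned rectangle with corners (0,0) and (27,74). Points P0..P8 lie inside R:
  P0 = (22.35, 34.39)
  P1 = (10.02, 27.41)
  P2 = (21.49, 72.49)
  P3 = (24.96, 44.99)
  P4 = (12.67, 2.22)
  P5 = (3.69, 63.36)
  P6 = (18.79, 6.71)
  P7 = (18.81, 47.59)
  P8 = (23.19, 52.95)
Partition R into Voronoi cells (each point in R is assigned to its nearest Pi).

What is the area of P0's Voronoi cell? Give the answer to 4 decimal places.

1. box [0,27]×[0,74]: [(0, 0) (27, 0) (27, 74) (0, 74)]
2. ⊥bis P0·P1 via (16.185,30.9): [(0, 59.4904) (27, 11.7956) (27, 74) (0, 74)]  |A|=1035.6393
3. ⊥bis P0·P2 via (21.92,53.44): [(3.6585, 53.0278) (27, 11.7956) (27, 53.5547)]  |A|=487.3605
4. ⊥bis P0·P3 via (23.655,39.69): [(9.1932, 43.2509) (27, 11.7956) (27, 38.8664)]  |A|=241.0225
5. ⊥bis P0·P4 via (17.51,18.305): [(9.1932, 43.2509) (24.5069, 16.1996) (27, 15.4494) (27, 38.8664)]  |A|=236.4677
6. ⊥bis P0·P5 via (13.02,48.875): [(9.1932, 43.2509) (24.5069, 16.1996) (27, 15.4494) (27, 38.8664)]  |A|=236.4677
7. ⊥bis P0·P6 via (20.57,20.55): [(9.1932, 43.2509) (22.1599, 20.3455) (27, 19.723) (27, 38.8664)]  |A|=221.8376
8. ⊥bis P0·P7 via (20.58,40.99): [(19.5247, 40.707) (11.8052, 38.6368) (22.1599, 20.3455) (27, 19.723) (27, 38.8664)]  |A|=201.3245
9. ⊥bis P0·P8 via (22.77,43.67): [(19.5247, 40.707) (11.8052, 38.6368) (22.1599, 20.3455) (27, 19.723) (27, 38.8664)]  |A|=201.3245
10. canonical 5-gon: [(19.5247, 40.707) (11.8052, 38.6368) (22.1599, 20.3455) (27, 19.723) (27, 38.8664)]
11. shoelace: 201.3245

Area of P0's cell: 201.3245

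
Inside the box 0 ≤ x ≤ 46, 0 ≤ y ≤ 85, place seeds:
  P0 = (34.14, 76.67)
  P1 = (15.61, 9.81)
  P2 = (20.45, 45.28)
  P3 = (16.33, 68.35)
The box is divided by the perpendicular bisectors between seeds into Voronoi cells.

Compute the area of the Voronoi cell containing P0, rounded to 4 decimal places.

1. box [0,46]×[0,85]: [(0, 0) (46, 0) (46, 85) (0, 85)]
2. ⊥bis P0·P1 via (24.875,43.24): [(0, 50.134) (46, 37.3853) (46, 85) (0, 85)]  |A|=1897.0561
3. ⊥bis P0·P2 via (27.295,60.975): [(0, 72.8791) (46, 52.8173) (46, 85) (0, 85)]  |A|=1018.9846
4. ⊥bis P0·P3 via (25.235,72.51): [(31.4753, 59.1519) (46, 52.8173) (46, 85) (19.4003, 85)]  |A|=577.4993
5. canonical 4-gon: [(31.4753, 59.1519) (46, 52.8173) (46, 85) (19.4003, 85)]
6. shoelace: 577.4993

Area of P0's cell: 577.4993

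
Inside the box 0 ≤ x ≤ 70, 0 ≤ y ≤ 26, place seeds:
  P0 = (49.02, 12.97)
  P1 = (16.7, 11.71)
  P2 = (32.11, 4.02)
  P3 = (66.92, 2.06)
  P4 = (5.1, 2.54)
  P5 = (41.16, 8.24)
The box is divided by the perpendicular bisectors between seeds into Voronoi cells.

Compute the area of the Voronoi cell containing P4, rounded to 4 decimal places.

Area of P4's cell: 172.8751

1. box [0,70]×[0,26]: [(0, 0) (70, 0) (70, 26) (0, 26)]
2. ⊥bis P4·P0 via (27.06,7.755): [(0, 0) (28.9016, 0) (22.7272, 26) (0, 26)]  |A|=671.1752
3. ⊥bis P4·P1 via (10.9,7.125): [(0, 20.9134) (0, 0) (16.5324, 0)]  |A|=172.8751
4. ⊥bis P4·P2 via (18.605,3.28): [(0, 20.9134) (0, 0) (16.5324, 0)]  |A|=172.8751
5. ⊥bis P4·P3 via (36.01,2.3): [(0, 20.9134) (0, 0) (16.5324, 0)]  |A|=172.8751
6. ⊥bis P4·P5 via (23.13,5.39): [(0, 20.9134) (0, 0) (16.5324, 0)]  |A|=172.8751
7. canonical 3-gon: [(0, 20.9134) (0, 0) (16.5324, 0)]
8. shoelace: 172.8751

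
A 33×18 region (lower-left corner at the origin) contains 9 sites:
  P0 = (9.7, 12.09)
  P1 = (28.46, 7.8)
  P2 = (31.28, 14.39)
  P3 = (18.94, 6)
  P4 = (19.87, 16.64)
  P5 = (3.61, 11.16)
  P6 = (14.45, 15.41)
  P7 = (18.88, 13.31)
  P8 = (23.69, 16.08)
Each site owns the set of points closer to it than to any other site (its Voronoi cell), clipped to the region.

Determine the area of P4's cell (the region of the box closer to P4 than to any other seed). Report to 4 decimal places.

Area of P4's cell: 14.4173

1. box [0,33]×[0,18]: [(0, 0) (33, 0) (33, 18) (0, 18)]
2. ⊥bis P4·P0 via (14.785,14.365): [(21.2118, 0) (33, 0) (33, 18) (13.1587, 18)]  |A|=284.6651
3. ⊥bis P4·P1 via (24.165,12.22): [(18.2961, 6.5171) (30.1132, 18) (13.1587, 18)]  |A|=97.3435
4. ⊥bis P4·P2 via (25.575,15.515): [(18.2961, 6.5171) (25.1054, 13.1339) (26.065, 18) (13.1587, 18)]  |A|=87.494
5. ⊥bis P4·P3 via (19.405,11.32): [(16.0147, 11.6163) (22.9224, 11.0126) (25.1054, 13.1339) (26.065, 18) (13.1587, 18)]  |A|=70.5707
6. ⊥bis P4·P5 via (11.74,13.9): [(16.0147, 11.6163) (22.9224, 11.0126) (25.1054, 13.1339) (26.065, 18) (13.1587, 18)]  |A|=70.5707
7. ⊥bis P4·P6 via (17.16,16.025): [(18.2039, 11.425) (22.9224, 11.0126) (25.1054, 13.1339) (26.065, 18) (16.7118, 18)]  |A|=52.1757
8. ⊥bis P4·P7 via (19.375,14.975): [(17.2553, 15.6052) (25.1311, 13.2637) (26.065, 18) (16.7118, 18)]  |A|=30.9439
9. ⊥bis P4·P8 via (21.78,16.36): [(17.2553, 15.6052) (21.485, 14.3477) (22.0204, 18) (16.7118, 18)]  |A|=14.4173
10. canonical 4-gon: [(17.2553, 15.6052) (21.485, 14.3477) (22.0204, 18) (16.7118, 18)]
11. shoelace: 14.4173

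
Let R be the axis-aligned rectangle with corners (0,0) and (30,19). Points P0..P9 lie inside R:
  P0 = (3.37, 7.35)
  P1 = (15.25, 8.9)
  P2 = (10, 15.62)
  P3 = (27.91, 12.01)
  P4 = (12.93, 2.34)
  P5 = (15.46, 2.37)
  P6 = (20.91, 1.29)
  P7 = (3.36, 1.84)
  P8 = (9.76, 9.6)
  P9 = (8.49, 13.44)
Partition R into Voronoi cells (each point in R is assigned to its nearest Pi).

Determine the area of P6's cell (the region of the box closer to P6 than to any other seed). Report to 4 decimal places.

Area of P6's cell: 69.0585

1. box [0,30]×[0,19]: [(0, 0) (30, 0) (30, 19) (0, 19)]
2. ⊥bis P6·P0 via (12.14,4.32): [(10.6475, 0) (30, 0) (30, 19) (17.2119, 19)]  |A|=305.3363
3. ⊥bis P6·P1 via (18.08,5.095): [(11.2297, 0) (30, 0) (30, 13.9606)]  |A|=131.0226
4. ⊥bis P6·P2 via (15.455,8.455): [(11.2297, 0) (30, 0) (30, 13.9606)]  |A|=131.0226
5. ⊥bis P6·P3 via (24.41,6.65): [(22.1526, 8.124) (11.2297, 0) (30, 0) (30, 2.9998)]  |A|=88.0159
6. ⊥bis P6·P4 via (16.92,1.815): [(22.1526, 8.124) (17.2726, 4.4945) (16.6812, 0) (30, 0) (30, 2.9998)]  |A|=75.765
7. ⊥bis P6·P5 via (18.185,1.83): [(22.1526, 8.124) (18.962, 5.751) (17.8224, 0) (30, 0) (30, 2.9998)]  |A|=69.0585
8. ⊥bis P6·P7 via (12.135,1.565): [(22.1526, 8.124) (18.962, 5.751) (17.8224, 0) (30, 0) (30, 2.9998)]  |A|=69.0585
9. ⊥bis P6·P8 via (15.335,5.445): [(22.1526, 8.124) (18.962, 5.751) (17.8224, 0) (30, 0) (30, 2.9998)]  |A|=69.0585
10. ⊥bis P6·P9 via (14.7,7.365): [(22.1526, 8.124) (18.962, 5.751) (17.8224, 0) (30, 0) (30, 2.9998)]  |A|=69.0585
11. canonical 5-gon: [(22.1526, 8.124) (18.962, 5.751) (17.8224, 0) (30, 0) (30, 2.9998)]
12. shoelace: 69.0585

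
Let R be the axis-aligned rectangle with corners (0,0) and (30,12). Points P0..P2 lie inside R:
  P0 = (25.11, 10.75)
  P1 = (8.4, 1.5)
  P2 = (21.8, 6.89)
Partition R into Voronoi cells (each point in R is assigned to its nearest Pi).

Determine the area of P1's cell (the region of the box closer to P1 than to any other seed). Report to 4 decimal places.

Area of P1's cell: 172.4875

1. box [0,30]×[0,12]: [(0, 0) (30, 0) (30, 12) (0, 12)]
2. ⊥bis P1·P0 via (16.755,6.125): [(0, 0) (20.1456, 0) (13.5028, 12) (0, 12)]  |A|=201.8903
3. ⊥bis P1·P2 via (15.1,4.195): [(0, 0) (16.7874, 0) (11.9605, 12) (0, 12)]  |A|=172.4875
4. canonical 4-gon: [(0, 0) (16.7874, 0) (11.9605, 12) (0, 12)]
5. shoelace: 172.4875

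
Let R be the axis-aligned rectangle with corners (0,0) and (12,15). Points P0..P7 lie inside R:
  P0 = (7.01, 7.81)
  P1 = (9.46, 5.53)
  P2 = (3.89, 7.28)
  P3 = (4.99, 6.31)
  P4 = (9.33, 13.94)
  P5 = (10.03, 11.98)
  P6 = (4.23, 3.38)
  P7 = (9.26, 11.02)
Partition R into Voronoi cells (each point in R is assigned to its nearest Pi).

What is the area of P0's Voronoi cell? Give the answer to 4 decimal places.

Area of P0's cell: 14.1893

1. box [0,12]×[0,15]: [(0, 0) (12, 0) (12, 15) (0, 15)]
2. ⊥bis P0·P1 via (8.235,6.67): [(0, 0) (2.0278, 0) (12, 10.7157) (12, 15) (0, 15)]  |A|=126.5704
3. ⊥bis P0·P2 via (5.45,7.545): [(6.0056, 4.2744) (12, 10.7157) (12, 15) (4.1836, 15)]  |A|=54.7588
4. ⊥bis P0·P3 via (6,7.06): [(5.3937, 7.8765) (7.153, 5.5073) (12, 10.7157) (12, 15) (4.1836, 15)]  |A|=52.315
5. ⊥bis P0·P4 via (8.17,10.875): [(4.6586, 12.204) (5.3937, 7.8765) (7.153, 5.5073) (11.112, 9.7615)]  |A|=21.4979
6. ⊥bis P0·P5 via (8.52,9.895): [(6.0687, 11.6703) (4.6586, 12.204) (5.3937, 7.8765) (7.153, 5.5073) (10.1426, 8.7199)]  |A|=17.946
7. ⊥bis P0·P6 via (5.62,5.595): [(6.0687, 11.6703) (4.6586, 12.204) (5.3937, 7.8765) (7.153, 5.5073) (10.1426, 8.7199)]  |A|=17.946
8. ⊥bis P0·P7 via (8.135,9.415): [(4.7265, 11.8041) (5.3937, 7.8765) (7.153, 5.5073) (9.7416, 8.2889)]  |A|=14.1893
9. canonical 4-gon: [(4.7265, 11.8041) (5.3937, 7.8765) (7.153, 5.5073) (9.7416, 8.2889)]
10. shoelace: 14.1893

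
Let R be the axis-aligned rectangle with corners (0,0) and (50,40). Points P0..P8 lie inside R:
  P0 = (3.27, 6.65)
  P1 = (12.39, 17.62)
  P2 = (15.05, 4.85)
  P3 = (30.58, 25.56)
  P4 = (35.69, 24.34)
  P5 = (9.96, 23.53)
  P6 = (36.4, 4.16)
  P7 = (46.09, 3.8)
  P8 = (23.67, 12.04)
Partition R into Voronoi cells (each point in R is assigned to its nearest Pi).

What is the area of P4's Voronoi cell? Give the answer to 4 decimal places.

1. box [0,50]×[0,40]: [(0, 0) (50, 0) (50, 40) (0, 40)]
2. ⊥bis P4·P0 via (19.48,15.495): [(27.9349, 0) (50, 0) (50, 40) (6.1088, 40)]  |A|=1319.1263
3. ⊥bis P4·P1 via (24.04,20.98): [(30.0909, 0) (50, 0) (50, 40) (18.5544, 40)]  |A|=1027.0942
4. ⊥bis P4·P2 via (25.37,14.595): [(26.1064, 13.8151) (39.1518, 0) (50, 0) (50, 40) (18.5544, 40)]  |A|=964.5054
5. ⊥bis P4·P3 via (33.135,24.95): [(29.5946, 10.1211) (39.1518, 0) (50, 0) (50, 40) (36.7282, 40)]  |A|=661.2793
6. ⊥bis P4·P5 via (22.825,23.935): [(29.5946, 10.1211) (39.1518, 0) (50, 0) (50, 40) (36.7282, 40)]  |A|=661.2793
7. ⊥bis P4·P6 via (36.045,14.25): [(30.5341, 14.0561) (50, 14.741) (50, 40) (36.7282, 40)]  |A|=418.0063
8. ⊥bis P4·P7 via (40.89,14.07): [(30.5341, 14.0561) (41.6339, 14.4466) (50, 18.6827) (50, 40) (36.7282, 40)]  |A|=401.518
9. ⊥bis P4·P8 via (29.68,18.19): [(31.1728, 16.7312) (33.7929, 14.1708) (41.6339, 14.4466) (50, 18.6827) (50, 40) (36.7282, 40)]  |A|=397.1959
10. canonical 6-gon: [(31.1728, 16.7312) (33.7929, 14.1708) (41.6339, 14.4466) (50, 18.6827) (50, 40) (36.7282, 40)]
11. shoelace: 397.1959

Area of P4's cell: 397.1959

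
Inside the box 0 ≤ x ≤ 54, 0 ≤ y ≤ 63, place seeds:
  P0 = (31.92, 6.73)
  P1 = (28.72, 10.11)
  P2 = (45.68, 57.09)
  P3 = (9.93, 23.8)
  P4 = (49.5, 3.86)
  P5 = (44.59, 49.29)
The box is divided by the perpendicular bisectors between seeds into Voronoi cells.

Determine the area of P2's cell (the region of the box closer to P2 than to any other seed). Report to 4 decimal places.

1. box [0,54]×[0,63]: [(0, 0) (54, 0) (54, 63) (0, 63)]
2. ⊥bis P2·P0 via (38.8,31.91): [(0, 42.5114) (54, 27.7569) (54, 63) (0, 63)]  |A|=1504.7561
3. ⊥bis P2·P1 via (37.2,33.6): [(0, 47.0294) (51.4737, 28.4471) (54, 27.7569) (54, 63) (0, 63)]  |A|=1388.4785
4. ⊥bis P2·P3 via (27.805,40.445): [(32.6492, 35.2429) (51.4737, 28.4471) (54, 27.7569) (54, 63) (6.802, 63)]  |A|=1033.3623
5. ⊥bis P2·P4 via (47.59,30.475): [(32.6492, 35.2429) (46.1439, 30.3712) (54, 30.935) (54, 63) (6.802, 63)]  |A|=1020.2874
6. ⊥bis P2·P5 via (45.135,53.19): [(11.5692, 57.8806) (54, 51.9512) (54, 63) (6.802, 63)]  |A|=355.2179
7. canonical 4-gon: [(11.5692, 57.8806) (54, 51.9512) (54, 63) (6.802, 63)]
8. shoelace: 355.2179

Area of P2's cell: 355.2179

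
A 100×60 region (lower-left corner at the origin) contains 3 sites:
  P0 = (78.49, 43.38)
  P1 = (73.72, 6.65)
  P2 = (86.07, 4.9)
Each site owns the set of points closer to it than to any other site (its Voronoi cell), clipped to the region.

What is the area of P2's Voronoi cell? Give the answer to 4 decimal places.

1. box [0,100]×[0,60]: [(0, 0) (100, 0) (100, 60) (0, 60)]
2. ⊥bis P2·P0 via (82.28,24.14): [(0, 7.932) (0, 0) (100, 0) (100, 27.6306)]  |A|=1778.131
3. ⊥bis P2·P1 via (79.895,5.775): [(82.5036, 24.184) (79.0767, 0) (100, 0) (100, 27.6306)]  |A|=494.7235
4. canonical 4-gon: [(82.5036, 24.184) (79.0767, 0) (100, 0) (100, 27.6306)]
5. shoelace: 494.7235

Area of P2's cell: 494.7235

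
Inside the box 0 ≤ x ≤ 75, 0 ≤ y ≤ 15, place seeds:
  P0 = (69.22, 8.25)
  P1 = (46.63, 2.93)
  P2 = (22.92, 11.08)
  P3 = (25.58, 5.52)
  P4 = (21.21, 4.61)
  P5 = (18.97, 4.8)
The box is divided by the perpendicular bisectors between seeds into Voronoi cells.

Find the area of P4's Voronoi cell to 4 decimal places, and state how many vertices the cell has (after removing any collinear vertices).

1. box [0,75]×[0,15]: [(0, 0) (75, 0) (75, 15) (0, 15)]
2. ⊥bis P4·P0 via (45.215,6.43): [(0, 0) (45.7025, 0) (44.5652, 15) (0, 15)]  |A|=677.0081
3. ⊥bis P4·P1 via (33.92,3.77): [(0, 0) (33.6708, 0) (34.6622, 15) (0, 15)]  |A|=512.4977
4. ⊥bis P4·P2 via (22.065,7.845): [(0, 13.6767) (0, 0) (33.6708, 0) (33.9812, 4.6956)]  |A|=311.4276
5. ⊥bis P4·P3 via (23.395,5.065): [(22.8598, 7.6349) (0, 13.6767) (0, 0) (24.4497, 0)]  |A|=249.6596
6. ⊥bis P4·P5 via (20.09,4.705): [(22.8598, 7.6349) (20.3938, 8.2867) (19.6909, 0) (24.4497, 0)]  |A|=28.6133
7. canonical 4-gon: [(22.8598, 7.6349) (20.3938, 8.2867) (19.6909, 0) (24.4497, 0)]
8. shoelace: 28.6133

Area of P4's cell: 28.6133 (4 vertices)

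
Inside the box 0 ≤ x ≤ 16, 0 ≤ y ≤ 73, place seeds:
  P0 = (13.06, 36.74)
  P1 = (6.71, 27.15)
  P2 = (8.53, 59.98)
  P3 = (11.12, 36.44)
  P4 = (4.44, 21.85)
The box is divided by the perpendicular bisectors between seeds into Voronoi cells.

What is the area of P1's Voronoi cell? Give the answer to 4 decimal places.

1. box [0,16]×[0,73]: [(0, 0) (16, 0) (16, 73) (0, 73)]
2. ⊥bis P1·P0 via (9.885,31.945): [(0, 38.4903) (0, 0) (16, 0) (16, 27.896)]  |A|=531.0904
3. ⊥bis P1·P2 via (7.62,43.565): [(0, 38.4903) (0, 0) (16, 0) (16, 27.896)]  |A|=531.0904
4. ⊥bis P1·P3 via (8.915,31.795): [(13.1418, 29.7885) (0, 36.027) (0, 0) (16, 0) (16, 27.896)]  |A|=514.904
5. ⊥bis P1·P4 via (5.575,24.5): [(13.1418, 29.7885) (0, 36.027) (0, 26.8878) (16, 20.035) (16, 27.896)]  |A|=139.5221
6. canonical 5-gon: [(13.1418, 29.7885) (0, 36.027) (0, 26.8878) (16, 20.035) (16, 27.896)]
7. shoelace: 139.5221

Area of P1's cell: 139.5221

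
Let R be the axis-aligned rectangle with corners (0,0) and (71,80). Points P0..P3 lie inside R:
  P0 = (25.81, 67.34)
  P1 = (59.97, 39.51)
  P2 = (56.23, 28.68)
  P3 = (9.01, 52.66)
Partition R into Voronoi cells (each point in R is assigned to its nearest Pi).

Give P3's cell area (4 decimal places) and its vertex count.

1. box [0,71]×[0,80]: [(0, 0) (71, 0) (71, 80) (0, 80)]
2. ⊥bis P3·P0 via (17.41,60): [(0, 79.9243) (0, 0) (69.8386, 0)]  |A|=2790.8977
3. ⊥bis P3·P1 via (34.49,46.085): [(33.3681, 41.7373) (0, 79.9243) (0, 0) (22.598, 0)]  |A|=1805.0497
4. ⊥bis P3·P2 via (32.62,40.67): [(33.2378, 41.8865) (0, 79.9243) (0, 0) (11.9663, 0)]  |A|=1578.8655
5. canonical 4-gon: [(33.2378, 41.8865) (0, 79.9243) (0, 0) (11.9663, 0)]
6. shoelace: 1578.8655

Area of P3's cell: 1578.8655 (4 vertices)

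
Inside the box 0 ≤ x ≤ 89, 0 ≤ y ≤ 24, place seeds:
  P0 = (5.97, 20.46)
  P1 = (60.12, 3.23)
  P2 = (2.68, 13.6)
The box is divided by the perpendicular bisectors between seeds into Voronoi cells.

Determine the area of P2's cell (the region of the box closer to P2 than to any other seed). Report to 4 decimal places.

Area of P2's cell: 358.6381

1. box [0,89]×[0,24]: [(0, 0) (89, 0) (89, 24) (0, 24)]
2. ⊥bis P2·P0 via (4.325,17.03): [(0, 19.1042) (0, 0) (39.8344, 0)]  |A|=380.5025
3. ⊥bis P2·P1 via (31.4,8.415): [(30.6739, 4.3933) (0, 19.1042) (0, 0) (29.8808, 0)]  |A|=358.6381
4. canonical 4-gon: [(30.6739, 4.3933) (0, 19.1042) (0, 0) (29.8808, 0)]
5. shoelace: 358.6381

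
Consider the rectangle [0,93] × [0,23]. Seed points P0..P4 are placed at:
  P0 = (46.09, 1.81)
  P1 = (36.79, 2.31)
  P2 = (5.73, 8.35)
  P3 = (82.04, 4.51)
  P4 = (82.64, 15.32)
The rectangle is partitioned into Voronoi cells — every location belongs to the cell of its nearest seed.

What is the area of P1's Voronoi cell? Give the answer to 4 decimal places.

Area of P1's cell: 448.2170

1. box [0,93]×[0,23]: [(0, 0) (93, 0) (93, 23) (0, 23)]
2. ⊥bis P1·P0 via (41.44,2.06): [(0, 0) (41.3292, 0) (42.5658, 23) (0, 23)]  |A|=964.7931
3. ⊥bis P1·P2 via (21.26,5.33): [(20.2235, 0) (41.3292, 0) (42.5658, 23) (24.6961, 23)]  |A|=448.217
4. ⊥bis P1·P3 via (59.415,3.41): [(20.2235, 0) (41.3292, 0) (42.5658, 23) (24.6961, 23)]  |A|=448.217
5. ⊥bis P1·P4 via (59.715,8.815): [(20.2235, 0) (41.3292, 0) (42.5658, 23) (24.6961, 23)]  |A|=448.217
6. canonical 4-gon: [(20.2235, 0) (41.3292, 0) (42.5658, 23) (24.6961, 23)]
7. shoelace: 448.217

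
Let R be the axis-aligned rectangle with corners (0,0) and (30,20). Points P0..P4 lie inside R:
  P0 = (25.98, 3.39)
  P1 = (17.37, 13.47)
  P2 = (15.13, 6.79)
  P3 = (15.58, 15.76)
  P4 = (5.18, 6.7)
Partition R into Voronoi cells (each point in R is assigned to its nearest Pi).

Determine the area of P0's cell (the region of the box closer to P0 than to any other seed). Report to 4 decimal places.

Area of P0's cell: 111.5289

1. box [0,30]×[0,20]: [(0, 0) (30, 0) (30, 20) (0, 20)]
2. ⊥bis P0·P1 via (21.675,8.43): [(11.8057, 0) (30, 0) (30, 15.5409)]  |A|=141.378
3. ⊥bis P0·P2 via (20.555,5.09): [(21.5748, 8.3444) (18.96, 0) (30, 0) (30, 15.5409)]  |A|=111.5289
4. ⊥bis P0·P3 via (20.78,9.575): [(21.5748, 8.3444) (18.96, 0) (30, 0) (30, 15.5409)]  |A|=111.5289
5. ⊥bis P0·P4 via (15.58,5.045): [(21.5748, 8.3444) (18.96, 0) (30, 0) (30, 15.5409)]  |A|=111.5289
6. canonical 4-gon: [(21.5748, 8.3444) (18.96, 0) (30, 0) (30, 15.5409)]
7. shoelace: 111.5289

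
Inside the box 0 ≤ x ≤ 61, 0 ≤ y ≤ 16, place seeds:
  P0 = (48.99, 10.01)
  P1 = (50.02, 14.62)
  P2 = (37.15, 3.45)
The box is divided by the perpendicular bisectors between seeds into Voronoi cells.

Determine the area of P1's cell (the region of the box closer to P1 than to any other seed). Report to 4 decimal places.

1. box [0,61]×[0,16]: [(0, 0) (61, 0) (61, 16) (0, 16)]
2. ⊥bis P1·P0 via (49.505,12.315): [(61, 9.7467) (61, 16) (33.0119, 16)]  |A|=87.5088
3. ⊥bis P1·P2 via (43.585,9.035): [(38.6293, 14.7449) (61, 9.7467) (61, 16) (37.54, 16)]  |A|=84.6673
4. canonical 4-gon: [(38.6293, 14.7449) (61, 9.7467) (61, 16) (37.54, 16)]
5. shoelace: 84.6673

Area of P1's cell: 84.6673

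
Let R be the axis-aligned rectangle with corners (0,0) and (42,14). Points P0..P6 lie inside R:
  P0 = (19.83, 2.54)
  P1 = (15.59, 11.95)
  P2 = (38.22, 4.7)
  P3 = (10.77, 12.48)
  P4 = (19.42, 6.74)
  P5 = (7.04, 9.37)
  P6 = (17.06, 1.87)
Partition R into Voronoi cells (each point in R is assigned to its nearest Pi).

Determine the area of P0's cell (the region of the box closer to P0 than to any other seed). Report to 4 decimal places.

1. box [0,42]×[0,14]: [(0, 0) (42, 0) (42, 14) (0, 14)]
2. ⊥bis P0·P1 via (17.71,7.245): [(1.6309, 0) (42, 0) (42, 14) (32.7016, 14)]  |A|=347.6723
3. ⊥bis P0·P2 via (29.025,3.62): [(28.0519, 11.9049) (1.6309, 0) (29.4502, 0)]  |A|=165.593
4. ⊥bis P0·P3 via (15.3,7.51): [(28.0519, 11.9049) (12.3689, 4.8384) (7.0606, 0) (29.4502, 0)]  |A|=152.4576
5. ⊥bis P0·P4 via (19.625,4.64): [(28.8, 5.5357) (11.2548, 3.8229) (7.0606, 0) (29.4502, 0)]  |A|=91.9157
6. ⊥bis P0·P5 via (13.435,5.955): [(28.8, 5.5357) (12.3537, 3.9302) (10.255, 0) (29.4502, 0)]  |A|=83.7628
7. ⊥bis P0·P6 via (18.445,2.205): [(28.8, 5.5357) (17.8968, 4.4713) (18.9783, 0) (29.4502, 0)]  |A|=53.9355
8. canonical 4-gon: [(28.8, 5.5357) (17.8968, 4.4713) (18.9783, 0) (29.4502, 0)]
9. shoelace: 53.9355

Area of P0's cell: 53.9355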